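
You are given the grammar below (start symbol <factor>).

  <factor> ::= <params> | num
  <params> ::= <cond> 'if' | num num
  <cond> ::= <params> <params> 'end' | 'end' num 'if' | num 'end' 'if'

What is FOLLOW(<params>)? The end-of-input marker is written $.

In <factor> ::= <params>: <params> is at the end, add FOLLOW(<factor>) = { $ }.
In <cond> ::= <params> <params> 'end': add FIRST(<params> 'end') = { 'end', num }.
In <cond> ::= <params> <params> 'end': add FIRST('end') = { 'end' }.
Union: FOLLOW(<params>) = { $, 'end', num }.

{ $, 'end', num }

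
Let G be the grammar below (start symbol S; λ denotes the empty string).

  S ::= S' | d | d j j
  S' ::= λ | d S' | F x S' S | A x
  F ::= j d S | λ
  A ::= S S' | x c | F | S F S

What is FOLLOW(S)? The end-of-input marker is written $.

{ $, d, j, x }

S is the start symbol, so $ ∈ FOLLOW(S).
In S' ::= F x S' S: S is at the end, add FOLLOW(S') = { $, d, j, x }.
In F ::= j d S: S is at the end, add FOLLOW(F) = { d, j, x }.
In A ::= S S': add FIRST(S')\{λ} = { d, j, x }.
  Since S' is nullable, also add FOLLOW(A) = { x }.
In A ::= S F S: add FIRST(F S)\{λ} = { d, j, x }.
  Since F S is nullable, also add FOLLOW(A) = { x }.
In A ::= S F S: S is at the end, add FOLLOW(A) = { x }.
Union: FOLLOW(S) = { $, d, j, x }.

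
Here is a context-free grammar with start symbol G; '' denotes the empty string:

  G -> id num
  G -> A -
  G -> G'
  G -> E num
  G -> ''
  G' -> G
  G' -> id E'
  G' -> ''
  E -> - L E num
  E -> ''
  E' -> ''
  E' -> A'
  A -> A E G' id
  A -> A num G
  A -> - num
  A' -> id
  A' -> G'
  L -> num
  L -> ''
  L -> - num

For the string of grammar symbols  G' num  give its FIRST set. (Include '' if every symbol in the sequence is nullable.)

Add FIRST(G')\{''} = { -, id, num }; G' is nullable, continue.
num is a terminal; add {num} and stop.

{ -, id, num }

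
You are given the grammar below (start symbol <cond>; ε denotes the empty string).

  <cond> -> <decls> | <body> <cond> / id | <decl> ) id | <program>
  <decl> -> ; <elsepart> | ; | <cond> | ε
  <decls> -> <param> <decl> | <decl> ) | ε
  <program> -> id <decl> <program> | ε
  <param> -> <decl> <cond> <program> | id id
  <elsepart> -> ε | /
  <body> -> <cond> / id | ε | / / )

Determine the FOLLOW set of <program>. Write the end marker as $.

In <cond> -> <program>: <program> is at the end, add FOLLOW(<cond>) = { $, ), /, ;, id }.
In <program> -> id <decl> <program>: <program> is at the end, add FOLLOW(<program>) = { $, ), /, ;, id }.
In <param> -> <decl> <cond> <program>: <program> is at the end, add FOLLOW(<param>) = { $, ), /, ;, id }.
Union: FOLLOW(<program>) = { $, ), /, ;, id }.

{ $, ), /, ;, id }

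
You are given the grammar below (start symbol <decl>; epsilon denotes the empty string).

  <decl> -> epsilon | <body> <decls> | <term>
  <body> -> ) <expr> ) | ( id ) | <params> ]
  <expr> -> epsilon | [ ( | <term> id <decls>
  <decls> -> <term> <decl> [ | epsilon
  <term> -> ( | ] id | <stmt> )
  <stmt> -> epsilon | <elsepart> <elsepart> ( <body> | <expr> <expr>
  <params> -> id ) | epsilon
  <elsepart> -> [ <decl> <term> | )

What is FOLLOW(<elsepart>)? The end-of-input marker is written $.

In <stmt> -> <elsepart> <elsepart> ( <body>: add FIRST(<elsepart> ( <body>) = { ), [ }.
In <stmt> -> <elsepart> <elsepart> ( <body>: add FIRST(( <body>) = { ( }.
Union: FOLLOW(<elsepart>) = { (, ), [ }.

{ (, ), [ }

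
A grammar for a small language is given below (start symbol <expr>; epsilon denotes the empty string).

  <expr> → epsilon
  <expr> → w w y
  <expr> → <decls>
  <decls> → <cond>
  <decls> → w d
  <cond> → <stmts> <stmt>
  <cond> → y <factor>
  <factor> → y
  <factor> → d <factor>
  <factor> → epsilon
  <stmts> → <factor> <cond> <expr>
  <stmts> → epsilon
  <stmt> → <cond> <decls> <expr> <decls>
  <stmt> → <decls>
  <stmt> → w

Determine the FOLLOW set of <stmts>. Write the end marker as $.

In <cond> → <stmts> <stmt>: add FIRST(<stmt>) = { d, w, y }.
Union: FOLLOW(<stmts>) = { d, w, y }.

{ d, w, y }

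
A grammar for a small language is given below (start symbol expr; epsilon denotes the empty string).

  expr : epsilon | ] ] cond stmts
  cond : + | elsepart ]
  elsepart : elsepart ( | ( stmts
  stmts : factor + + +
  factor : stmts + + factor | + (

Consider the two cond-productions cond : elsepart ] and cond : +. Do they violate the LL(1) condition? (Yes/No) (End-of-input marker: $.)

No

FIRST(elsepart ]) = { ( } and FIRST(+) = { + }.
The FIRST sets are disjoint and neither alternative is nullable — no conflict.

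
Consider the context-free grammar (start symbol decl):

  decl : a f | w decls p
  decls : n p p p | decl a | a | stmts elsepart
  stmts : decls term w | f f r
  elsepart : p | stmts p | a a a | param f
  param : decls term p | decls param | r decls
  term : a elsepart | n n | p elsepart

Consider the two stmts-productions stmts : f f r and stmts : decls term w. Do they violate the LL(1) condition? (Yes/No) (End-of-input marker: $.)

Yes

FIRST(f f r) = { f } and FIRST(decls term w) = { a, f, n, w }.
Both contain f, so the two alternatives are not disjoint — LL(1) conflict.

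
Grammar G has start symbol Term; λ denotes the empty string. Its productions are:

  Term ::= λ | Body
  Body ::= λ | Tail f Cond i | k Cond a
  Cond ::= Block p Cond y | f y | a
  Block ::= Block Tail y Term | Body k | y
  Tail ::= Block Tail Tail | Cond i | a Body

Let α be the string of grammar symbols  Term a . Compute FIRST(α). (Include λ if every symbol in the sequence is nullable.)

Add FIRST(Term)\{λ} = { a, f, k, y }; Term is nullable, continue.
a is a terminal; add {a} and stop.

{ a, f, k, y }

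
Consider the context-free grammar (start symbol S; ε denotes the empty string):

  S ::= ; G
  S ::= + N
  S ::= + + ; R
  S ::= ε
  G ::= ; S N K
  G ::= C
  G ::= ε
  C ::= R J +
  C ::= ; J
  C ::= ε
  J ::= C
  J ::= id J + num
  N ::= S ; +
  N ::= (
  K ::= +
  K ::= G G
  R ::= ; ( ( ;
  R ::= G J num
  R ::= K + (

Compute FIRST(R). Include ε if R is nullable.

R ::= ; ( ( ; contributes {;}.
From R ::= G J num: G, J nullable, take FIRST(G) ∪ FIRST(J) ∪ {num} = { +, ;, id, num }.
From R ::= K + (: K nullable, take FIRST(K) ∪ {+} = { +, ;, id, num }.
Union: FIRST(R) = { +, ;, id, num }.

{ +, ;, id, num }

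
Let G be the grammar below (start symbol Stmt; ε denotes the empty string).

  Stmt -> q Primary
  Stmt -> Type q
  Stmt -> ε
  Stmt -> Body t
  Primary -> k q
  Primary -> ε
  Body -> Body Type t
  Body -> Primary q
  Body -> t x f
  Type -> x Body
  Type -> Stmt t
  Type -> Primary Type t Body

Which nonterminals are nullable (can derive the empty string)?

Directly nullable (have an ε-production): Stmt, Primary.
No other nonterminal has a production whose RHS symbols are all nullable.

{ Primary, Stmt }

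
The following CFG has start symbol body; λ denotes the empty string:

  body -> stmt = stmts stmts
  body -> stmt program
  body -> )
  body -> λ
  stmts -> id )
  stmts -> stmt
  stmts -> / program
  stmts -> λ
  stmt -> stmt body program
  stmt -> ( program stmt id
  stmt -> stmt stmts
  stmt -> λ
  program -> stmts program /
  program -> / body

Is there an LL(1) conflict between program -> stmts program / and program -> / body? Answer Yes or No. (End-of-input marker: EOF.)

FIRST(stmts program /) = { (, ), /, =, id } and FIRST(/ body) = { / }.
Both contain /, so the two alternatives are not disjoint — LL(1) conflict.

Yes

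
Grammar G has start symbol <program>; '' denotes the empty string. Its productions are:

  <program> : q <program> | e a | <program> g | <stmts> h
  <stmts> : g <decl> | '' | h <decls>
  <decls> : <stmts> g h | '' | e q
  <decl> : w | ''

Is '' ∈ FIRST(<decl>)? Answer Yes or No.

Yes

<decl> has an ''-production, so <decl> ⇒ ''.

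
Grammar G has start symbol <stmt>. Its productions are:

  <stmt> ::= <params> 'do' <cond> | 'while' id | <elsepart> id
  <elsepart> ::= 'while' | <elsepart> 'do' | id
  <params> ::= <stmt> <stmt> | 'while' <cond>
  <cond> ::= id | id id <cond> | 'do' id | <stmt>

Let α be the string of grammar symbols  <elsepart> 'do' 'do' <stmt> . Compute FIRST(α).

{ 'while', id }

Add FIRST(<elsepart>) = { 'while', id }; <elsepart> is not nullable, stop.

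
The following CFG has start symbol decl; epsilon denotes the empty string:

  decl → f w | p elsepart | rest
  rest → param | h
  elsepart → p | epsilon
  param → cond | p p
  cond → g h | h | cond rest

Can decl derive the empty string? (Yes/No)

Nullable nonterminals: elsepart.
No production of decl has an RHS whose symbols are all nullable, so decl is not nullable.

No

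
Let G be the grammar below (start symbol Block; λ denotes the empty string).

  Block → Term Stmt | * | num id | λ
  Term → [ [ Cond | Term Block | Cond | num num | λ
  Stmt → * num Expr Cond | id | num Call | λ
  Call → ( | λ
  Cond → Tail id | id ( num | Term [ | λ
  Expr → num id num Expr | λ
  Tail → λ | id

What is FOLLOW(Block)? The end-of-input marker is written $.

{ $, *, [, id, num }

Block is the start symbol, so $ ∈ FOLLOW(Block).
In Term → Term Block: Block is at the end, add FOLLOW(Term) = { $, *, [, id, num }.
Union: FOLLOW(Block) = { $, *, [, id, num }.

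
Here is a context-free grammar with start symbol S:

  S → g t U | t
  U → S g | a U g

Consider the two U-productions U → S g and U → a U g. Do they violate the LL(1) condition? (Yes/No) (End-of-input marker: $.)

No

FIRST(S g) = { g, t } and FIRST(a U g) = { a }.
The FIRST sets are disjoint and neither alternative is nullable — no conflict.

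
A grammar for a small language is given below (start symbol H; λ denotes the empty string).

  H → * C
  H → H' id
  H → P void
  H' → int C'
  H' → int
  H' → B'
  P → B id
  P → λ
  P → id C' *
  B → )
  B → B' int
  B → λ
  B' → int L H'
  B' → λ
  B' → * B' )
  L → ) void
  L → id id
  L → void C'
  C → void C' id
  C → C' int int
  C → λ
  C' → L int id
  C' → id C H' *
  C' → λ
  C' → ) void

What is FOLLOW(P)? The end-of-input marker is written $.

In H → P void: add FIRST(void) = { void }.
Union: FOLLOW(P) = { void }.

{ void }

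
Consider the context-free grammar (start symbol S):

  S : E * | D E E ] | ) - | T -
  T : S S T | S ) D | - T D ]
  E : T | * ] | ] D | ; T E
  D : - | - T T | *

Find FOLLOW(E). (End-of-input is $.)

{ ), *, -, ;, ] }

In S : E *: add FIRST(*) = { * }.
In S : D E E ]: add FIRST(E ]) = { ), *, -, ;, ] }.
In S : D E E ]: add FIRST(]) = { ] }.
In E : ; T E: E is at the end, add FOLLOW(E) = { ), *, -, ;, ] }.
Union: FOLLOW(E) = { ), *, -, ;, ] }.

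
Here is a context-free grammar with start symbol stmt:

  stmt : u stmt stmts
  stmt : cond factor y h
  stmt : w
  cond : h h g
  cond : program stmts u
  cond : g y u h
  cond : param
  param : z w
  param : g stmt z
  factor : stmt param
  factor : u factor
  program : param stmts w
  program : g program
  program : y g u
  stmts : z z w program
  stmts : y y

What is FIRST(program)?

From program : param stmts w: add FIRST(param) = { g, z }.
program : g program contributes {g}.
program : y g u contributes {y}.
Union: FIRST(program) = { g, y, z }.

{ g, y, z }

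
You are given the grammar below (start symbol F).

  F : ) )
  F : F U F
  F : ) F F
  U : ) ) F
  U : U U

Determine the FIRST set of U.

U : ) ) F contributes {)}.
From U : U U: add FIRST(U) = { ) }.
Union: FIRST(U) = { ) }.

{ ) }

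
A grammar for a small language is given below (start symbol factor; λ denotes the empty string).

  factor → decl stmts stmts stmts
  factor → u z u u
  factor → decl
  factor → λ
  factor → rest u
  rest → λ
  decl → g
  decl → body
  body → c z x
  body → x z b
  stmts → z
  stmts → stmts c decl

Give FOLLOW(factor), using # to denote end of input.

factor is the start symbol, so # ∈ FOLLOW(factor).
Union: FOLLOW(factor) = { # }.

{ # }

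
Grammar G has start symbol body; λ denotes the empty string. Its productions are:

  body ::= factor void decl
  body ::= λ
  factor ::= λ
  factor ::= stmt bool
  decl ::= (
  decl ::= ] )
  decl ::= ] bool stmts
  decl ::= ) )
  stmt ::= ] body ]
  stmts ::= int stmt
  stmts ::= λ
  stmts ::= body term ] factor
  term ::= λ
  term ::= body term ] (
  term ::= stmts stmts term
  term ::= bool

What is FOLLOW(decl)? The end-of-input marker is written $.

{ $, ], bool, int, void }

In body ::= factor void decl: decl is at the end, add FOLLOW(body) = { $, ], bool, int, void }.
Union: FOLLOW(decl) = { $, ], bool, int, void }.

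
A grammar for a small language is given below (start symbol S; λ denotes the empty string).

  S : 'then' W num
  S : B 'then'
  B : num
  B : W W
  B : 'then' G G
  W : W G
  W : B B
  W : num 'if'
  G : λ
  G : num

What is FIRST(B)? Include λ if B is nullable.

{ 'then', num }

B : num contributes {num}.
From B : W W: add FIRST(W) = { 'then', num }.
B : 'then' G G contributes {'then'}.
Union: FIRST(B) = { 'then', num }.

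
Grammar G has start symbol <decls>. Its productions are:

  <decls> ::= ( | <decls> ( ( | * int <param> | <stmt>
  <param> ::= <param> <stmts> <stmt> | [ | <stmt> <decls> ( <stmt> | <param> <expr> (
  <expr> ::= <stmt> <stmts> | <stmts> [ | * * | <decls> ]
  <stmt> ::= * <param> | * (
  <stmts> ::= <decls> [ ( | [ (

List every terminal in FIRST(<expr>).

From <expr> ::= <stmt> <stmts>: add FIRST(<stmt>) = { * }.
From <expr> ::= <stmts> [: add FIRST(<stmts>) = { (, *, [ }.
<expr> ::= * * contributes {*}.
From <expr> ::= <decls> ]: add FIRST(<decls>) = { (, * }.
Union: FIRST(<expr>) = { (, *, [ }.

{ (, *, [ }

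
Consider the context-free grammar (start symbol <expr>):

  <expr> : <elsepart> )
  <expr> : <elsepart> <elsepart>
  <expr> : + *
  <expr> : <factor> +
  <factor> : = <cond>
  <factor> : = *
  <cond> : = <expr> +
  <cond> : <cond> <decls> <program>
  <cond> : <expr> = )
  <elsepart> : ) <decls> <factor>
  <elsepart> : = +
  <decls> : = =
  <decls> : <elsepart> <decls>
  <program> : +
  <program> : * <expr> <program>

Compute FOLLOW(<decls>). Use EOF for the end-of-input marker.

{ *, +, = }

In <cond> : <cond> <decls> <program>: add FIRST(<program>) = { *, + }.
In <elsepart> : ) <decls> <factor>: add FIRST(<factor>) = { = }.
In <decls> : <elsepart> <decls>: <decls> is at the end, add FOLLOW(<decls>) = { *, +, = }.
Union: FOLLOW(<decls>) = { *, +, = }.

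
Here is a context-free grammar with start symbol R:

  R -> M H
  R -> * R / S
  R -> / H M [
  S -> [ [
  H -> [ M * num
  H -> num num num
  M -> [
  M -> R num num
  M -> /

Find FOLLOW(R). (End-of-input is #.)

{ #, /, num }

R is the start symbol, so # ∈ FOLLOW(R).
In R -> * R / S: add FIRST(/ S) = { / }.
In M -> R num num: add FIRST(num num) = { num }.
Union: FOLLOW(R) = { #, /, num }.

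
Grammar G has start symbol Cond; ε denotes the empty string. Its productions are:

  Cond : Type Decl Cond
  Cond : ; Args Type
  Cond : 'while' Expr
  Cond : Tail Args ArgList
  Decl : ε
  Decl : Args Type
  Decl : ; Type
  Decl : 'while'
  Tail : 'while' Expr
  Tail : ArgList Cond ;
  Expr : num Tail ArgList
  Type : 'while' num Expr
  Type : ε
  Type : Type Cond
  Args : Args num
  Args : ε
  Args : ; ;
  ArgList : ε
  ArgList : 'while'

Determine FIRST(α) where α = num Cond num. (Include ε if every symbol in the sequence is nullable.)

{ num }

num is a terminal; add {num} and stop.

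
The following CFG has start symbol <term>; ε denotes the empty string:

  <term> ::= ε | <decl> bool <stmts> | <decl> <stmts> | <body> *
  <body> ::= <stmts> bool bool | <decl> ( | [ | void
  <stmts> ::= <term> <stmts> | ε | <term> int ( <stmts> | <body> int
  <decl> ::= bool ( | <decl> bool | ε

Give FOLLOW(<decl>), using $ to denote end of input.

In <term> ::= <decl> bool <stmts>: add FIRST(bool <stmts>) = { bool }.
In <term> ::= <decl> <stmts>: add FIRST(<stmts>)\{ε} = { (, [, bool, int, void }.
  Since <stmts> is nullable, also add FOLLOW(<term>) = { $, (, [, bool, int, void }.
In <body> ::= <decl> (: add FIRST(() = { ( }.
In <decl> ::= <decl> bool: add FIRST(bool) = { bool }.
Union: FOLLOW(<decl>) = { $, (, [, bool, int, void }.

{ $, (, [, bool, int, void }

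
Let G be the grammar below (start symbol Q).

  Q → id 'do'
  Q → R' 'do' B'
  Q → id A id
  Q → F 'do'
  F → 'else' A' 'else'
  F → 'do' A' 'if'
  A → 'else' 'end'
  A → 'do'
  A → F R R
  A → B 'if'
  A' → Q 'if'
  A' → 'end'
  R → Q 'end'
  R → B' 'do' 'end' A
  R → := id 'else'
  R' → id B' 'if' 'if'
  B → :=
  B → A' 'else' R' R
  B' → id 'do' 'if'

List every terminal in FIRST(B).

B → := contributes {:=}.
From B → A' 'else' R' R: add FIRST(A') = { 'do', 'else', 'end', id }.
Union: FIRST(B) = { 'do', 'else', 'end', :=, id }.

{ 'do', 'else', 'end', :=, id }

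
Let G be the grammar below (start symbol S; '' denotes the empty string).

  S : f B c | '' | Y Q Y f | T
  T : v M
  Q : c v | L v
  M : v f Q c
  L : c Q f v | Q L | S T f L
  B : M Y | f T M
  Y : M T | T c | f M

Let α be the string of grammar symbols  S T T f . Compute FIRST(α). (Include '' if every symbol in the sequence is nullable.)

{ f, v }

Add FIRST(S)\{''} = { f, v }; S is nullable, continue.
Add FIRST(T) = { v }; T is not nullable, stop.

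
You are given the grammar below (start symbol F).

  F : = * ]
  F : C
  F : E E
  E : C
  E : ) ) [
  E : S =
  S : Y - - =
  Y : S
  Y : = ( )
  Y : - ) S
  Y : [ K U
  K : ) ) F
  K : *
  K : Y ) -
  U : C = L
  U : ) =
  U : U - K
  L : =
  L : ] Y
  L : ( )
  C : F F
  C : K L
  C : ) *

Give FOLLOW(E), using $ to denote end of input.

{ $, (, ), *, -, =, [, ] }

In F : E E: add FIRST(E) = { ), *, -, =, [ }.
In F : E E: E is at the end, add FOLLOW(F) = { $, (, ), *, -, =, [, ] }.
Union: FOLLOW(E) = { $, (, ), *, -, =, [, ] }.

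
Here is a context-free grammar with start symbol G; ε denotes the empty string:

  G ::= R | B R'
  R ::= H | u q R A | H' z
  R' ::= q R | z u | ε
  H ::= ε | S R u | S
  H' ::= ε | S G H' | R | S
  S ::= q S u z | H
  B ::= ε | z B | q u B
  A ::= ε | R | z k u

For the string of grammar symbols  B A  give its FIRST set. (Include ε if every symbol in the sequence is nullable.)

{ q, u, z, ε }

Add FIRST(B)\{ε} = { q, z }; B is nullable, continue.
Add FIRST(A)\{ε} = { q, u, z }; A is nullable, continue.
Every symbol is nullable, so include ε.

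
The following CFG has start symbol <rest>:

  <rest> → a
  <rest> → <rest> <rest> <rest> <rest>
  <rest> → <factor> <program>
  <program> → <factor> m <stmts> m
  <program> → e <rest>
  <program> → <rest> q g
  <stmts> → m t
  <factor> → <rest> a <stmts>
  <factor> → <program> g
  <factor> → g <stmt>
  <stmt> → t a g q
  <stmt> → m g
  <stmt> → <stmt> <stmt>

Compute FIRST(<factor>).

From <factor> → <rest> a <stmts>: add FIRST(<rest>) = { a, e, g }.
From <factor> → <program> g: add FIRST(<program>) = { a, e, g }.
<factor> → g <stmt> contributes {g}.
Union: FIRST(<factor>) = { a, e, g }.

{ a, e, g }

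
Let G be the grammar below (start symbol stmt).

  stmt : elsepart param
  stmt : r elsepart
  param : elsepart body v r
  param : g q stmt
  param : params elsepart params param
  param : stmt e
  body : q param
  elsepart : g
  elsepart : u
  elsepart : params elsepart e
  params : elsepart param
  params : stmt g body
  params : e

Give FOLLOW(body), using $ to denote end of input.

In param : elsepart body v r: add FIRST(v r) = { v }.
In params : stmt g body: body is at the end, add FOLLOW(params) = { e, g, r, u }.
Union: FOLLOW(body) = { e, g, r, u, v }.

{ e, g, r, u, v }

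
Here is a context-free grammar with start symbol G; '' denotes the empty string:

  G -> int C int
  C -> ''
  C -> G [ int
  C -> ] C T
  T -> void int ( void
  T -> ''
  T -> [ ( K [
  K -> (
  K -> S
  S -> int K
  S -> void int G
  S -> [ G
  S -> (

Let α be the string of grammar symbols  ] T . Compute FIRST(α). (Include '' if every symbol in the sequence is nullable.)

] is a terminal; add {]} and stop.

{ ] }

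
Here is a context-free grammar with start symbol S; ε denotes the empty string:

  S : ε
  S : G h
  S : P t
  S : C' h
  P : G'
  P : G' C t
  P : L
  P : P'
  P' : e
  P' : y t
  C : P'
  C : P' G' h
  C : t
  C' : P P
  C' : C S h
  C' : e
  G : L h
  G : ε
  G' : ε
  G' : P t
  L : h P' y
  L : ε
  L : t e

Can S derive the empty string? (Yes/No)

S has an ε-production, so S ⇒ ε.

Yes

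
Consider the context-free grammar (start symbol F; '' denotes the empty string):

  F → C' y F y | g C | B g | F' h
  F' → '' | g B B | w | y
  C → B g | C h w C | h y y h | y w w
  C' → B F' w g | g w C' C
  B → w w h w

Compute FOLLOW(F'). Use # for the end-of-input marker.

{ h, w }

In F → F' h: add FIRST(h) = { h }.
In C' → B F' w g: add FIRST(w g) = { w }.
Union: FOLLOW(F') = { h, w }.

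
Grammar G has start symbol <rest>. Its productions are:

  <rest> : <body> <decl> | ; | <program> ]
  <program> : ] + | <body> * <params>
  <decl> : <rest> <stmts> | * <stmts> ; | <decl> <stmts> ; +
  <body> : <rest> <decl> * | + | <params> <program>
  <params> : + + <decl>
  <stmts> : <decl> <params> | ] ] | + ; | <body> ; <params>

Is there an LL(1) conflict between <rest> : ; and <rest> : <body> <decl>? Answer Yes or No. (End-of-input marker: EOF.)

FIRST(;) = { ; } and FIRST(<body> <decl>) = { +, ;, ] }.
Both contain ;, so the two alternatives are not disjoint — LL(1) conflict.

Yes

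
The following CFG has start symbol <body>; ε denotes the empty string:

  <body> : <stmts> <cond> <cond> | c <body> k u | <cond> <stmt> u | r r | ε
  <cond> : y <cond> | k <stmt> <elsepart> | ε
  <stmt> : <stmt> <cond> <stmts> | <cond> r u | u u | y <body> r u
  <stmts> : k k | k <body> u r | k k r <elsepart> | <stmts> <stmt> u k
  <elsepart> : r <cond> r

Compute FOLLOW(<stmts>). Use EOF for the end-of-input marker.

{ EOF, k, r, u, y }

In <body> : <stmts> <cond> <cond>: add FIRST(<cond> <cond>)\{ε} = { k, y }.
  Since <cond> <cond> is nullable, also add FOLLOW(<body>) = { EOF, k, r, u }.
In <stmt> : <stmt> <cond> <stmts>: <stmts> is at the end, add FOLLOW(<stmt>) = { k, r, u, y }.
In <stmts> : <stmts> <stmt> u k: add FIRST(<stmt> u k) = { k, r, u, y }.
Union: FOLLOW(<stmts>) = { EOF, k, r, u, y }.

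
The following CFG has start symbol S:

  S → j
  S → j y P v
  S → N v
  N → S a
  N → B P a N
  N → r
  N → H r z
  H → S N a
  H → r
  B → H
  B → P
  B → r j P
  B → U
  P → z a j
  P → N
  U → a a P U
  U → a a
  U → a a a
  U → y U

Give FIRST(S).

S → j contributes {j}.
S → j y P v contributes {j}.
From S → N v: add FIRST(N) = { a, j, r, y, z }.
Union: FIRST(S) = { a, j, r, y, z }.

{ a, j, r, y, z }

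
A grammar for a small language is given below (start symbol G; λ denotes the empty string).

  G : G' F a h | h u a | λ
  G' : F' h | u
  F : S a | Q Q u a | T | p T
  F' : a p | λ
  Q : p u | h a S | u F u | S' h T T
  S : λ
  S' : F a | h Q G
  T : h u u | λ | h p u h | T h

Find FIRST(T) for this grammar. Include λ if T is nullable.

{ h, λ }

T : h u u contributes {h}.
T : λ contributes λ.
T : h p u h contributes {h}.
From T : T h: T nullable, take FIRST(T) ∪ {h} = { h }.
Union: FIRST(T) = { h, λ }.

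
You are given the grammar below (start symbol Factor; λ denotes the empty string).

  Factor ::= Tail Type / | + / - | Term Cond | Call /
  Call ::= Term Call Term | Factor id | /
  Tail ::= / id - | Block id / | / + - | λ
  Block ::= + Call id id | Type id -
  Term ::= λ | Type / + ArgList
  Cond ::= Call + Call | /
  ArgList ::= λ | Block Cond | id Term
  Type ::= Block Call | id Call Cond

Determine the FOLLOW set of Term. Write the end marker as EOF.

{ EOF, +, /, id }

In Factor ::= Term Cond: add FIRST(Cond) = { +, /, id }.
In Call ::= Term Call Term: add FIRST(Call Term) = { +, /, id }.
In Call ::= Term Call Term: Term is at the end, add FOLLOW(Call) = { EOF, +, /, id }.
In ArgList ::= id Term: Term is at the end, add FOLLOW(ArgList) = { EOF, +, /, id }.
Union: FOLLOW(Term) = { EOF, +, /, id }.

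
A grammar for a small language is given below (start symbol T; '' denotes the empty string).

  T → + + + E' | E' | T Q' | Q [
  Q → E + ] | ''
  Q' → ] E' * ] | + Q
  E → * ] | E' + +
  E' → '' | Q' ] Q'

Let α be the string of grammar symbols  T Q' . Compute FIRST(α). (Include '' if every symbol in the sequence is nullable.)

{ *, +, [, ] }

Add FIRST(T)\{''} = { *, +, [, ] }; T is nullable, continue.
Add FIRST(Q') = { +, ] }; Q' is not nullable, stop.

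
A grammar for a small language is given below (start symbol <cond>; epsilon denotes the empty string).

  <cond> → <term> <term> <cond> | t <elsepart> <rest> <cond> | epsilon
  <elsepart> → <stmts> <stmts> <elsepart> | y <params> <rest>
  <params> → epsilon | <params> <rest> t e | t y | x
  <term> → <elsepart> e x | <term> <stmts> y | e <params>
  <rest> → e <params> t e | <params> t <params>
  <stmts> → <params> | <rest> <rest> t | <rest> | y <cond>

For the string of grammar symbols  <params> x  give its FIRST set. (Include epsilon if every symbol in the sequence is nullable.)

{ e, t, x }

Add FIRST(<params>)\{epsilon} = { e, t, x }; <params> is nullable, continue.
x is a terminal; add {x} and stop.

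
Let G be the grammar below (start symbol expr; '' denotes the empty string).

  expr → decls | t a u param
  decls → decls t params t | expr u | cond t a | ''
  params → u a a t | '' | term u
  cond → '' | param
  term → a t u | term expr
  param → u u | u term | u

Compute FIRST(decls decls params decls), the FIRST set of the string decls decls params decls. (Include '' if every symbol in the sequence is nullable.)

Add FIRST(decls)\{''} = { t, u }; decls is nullable, continue.
Add FIRST(decls)\{''} = { t, u }; decls is nullable, continue.
Add FIRST(params)\{''} = { a, u }; params is nullable, continue.
Add FIRST(decls)\{''} = { t, u }; decls is nullable, continue.
Every symbol is nullable, so include ''.

{ a, t, u, '' }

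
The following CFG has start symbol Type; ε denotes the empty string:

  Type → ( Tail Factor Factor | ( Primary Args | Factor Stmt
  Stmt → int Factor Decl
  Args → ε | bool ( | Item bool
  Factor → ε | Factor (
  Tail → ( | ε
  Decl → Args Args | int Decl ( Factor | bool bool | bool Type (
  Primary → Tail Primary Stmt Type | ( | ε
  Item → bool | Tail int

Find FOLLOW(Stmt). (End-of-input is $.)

{ $, (, bool, int }

In Type → Factor Stmt: Stmt is at the end, add FOLLOW(Type) = { $, (, bool, int }.
In Primary → Tail Primary Stmt Type: add FIRST(Type) = { (, int }.
Union: FOLLOW(Stmt) = { $, (, bool, int }.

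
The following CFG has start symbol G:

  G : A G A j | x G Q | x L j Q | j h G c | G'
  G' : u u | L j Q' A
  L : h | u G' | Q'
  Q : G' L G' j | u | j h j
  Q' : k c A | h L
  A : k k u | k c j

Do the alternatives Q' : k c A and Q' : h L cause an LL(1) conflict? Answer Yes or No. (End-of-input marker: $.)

No

FIRST(k c A) = { k } and FIRST(h L) = { h }.
The FIRST sets are disjoint and neither alternative is nullable — no conflict.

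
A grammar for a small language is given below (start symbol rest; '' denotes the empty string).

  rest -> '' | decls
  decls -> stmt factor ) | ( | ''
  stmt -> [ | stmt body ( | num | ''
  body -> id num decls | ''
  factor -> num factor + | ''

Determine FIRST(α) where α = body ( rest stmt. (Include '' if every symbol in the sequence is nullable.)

{ (, id }

Add FIRST(body)\{''} = { id }; body is nullable, continue.
( is a terminal; add {(} and stop.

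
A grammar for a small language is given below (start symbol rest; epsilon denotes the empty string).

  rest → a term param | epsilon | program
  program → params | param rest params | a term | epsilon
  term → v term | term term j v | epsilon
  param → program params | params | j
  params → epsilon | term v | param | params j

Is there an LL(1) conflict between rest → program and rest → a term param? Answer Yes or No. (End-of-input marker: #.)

FIRST(program) = { a, j, v, epsilon } and FIRST(a term param) = { a }.
Both contain a, so the two alternatives are not disjoint — LL(1) conflict.

Yes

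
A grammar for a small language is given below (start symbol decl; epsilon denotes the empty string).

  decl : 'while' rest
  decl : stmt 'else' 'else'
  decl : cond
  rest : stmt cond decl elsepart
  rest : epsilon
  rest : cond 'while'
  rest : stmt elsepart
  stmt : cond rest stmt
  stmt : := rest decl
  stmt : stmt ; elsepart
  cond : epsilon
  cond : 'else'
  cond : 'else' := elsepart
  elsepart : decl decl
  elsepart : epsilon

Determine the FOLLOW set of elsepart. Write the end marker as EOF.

In rest : stmt cond decl elsepart: elsepart is at the end, add FOLLOW(rest) = { EOF, 'else', 'while', :=, ; }.
In rest : stmt elsepart: elsepart is at the end, add FOLLOW(rest) = { EOF, 'else', 'while', :=, ; }.
In stmt : stmt ; elsepart: elsepart is at the end, add FOLLOW(stmt) = { EOF, 'else', 'while', :=, ; }.
In cond : 'else' := elsepart: elsepart is at the end, add FOLLOW(cond) = { EOF, 'else', 'while', :=, ; }.
Union: FOLLOW(elsepart) = { EOF, 'else', 'while', :=, ; }.

{ EOF, 'else', 'while', :=, ; }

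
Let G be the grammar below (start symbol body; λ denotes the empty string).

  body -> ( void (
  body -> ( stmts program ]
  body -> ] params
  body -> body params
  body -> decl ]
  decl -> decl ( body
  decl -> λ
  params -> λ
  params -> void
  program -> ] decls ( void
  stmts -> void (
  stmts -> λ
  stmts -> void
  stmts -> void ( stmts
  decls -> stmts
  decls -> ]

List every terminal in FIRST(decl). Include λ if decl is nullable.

{ (, λ }

From decl -> decl ( body: decl nullable, take FIRST(decl) ∪ {(} = { ( }.
decl -> λ contributes λ.
Union: FIRST(decl) = { (, λ }.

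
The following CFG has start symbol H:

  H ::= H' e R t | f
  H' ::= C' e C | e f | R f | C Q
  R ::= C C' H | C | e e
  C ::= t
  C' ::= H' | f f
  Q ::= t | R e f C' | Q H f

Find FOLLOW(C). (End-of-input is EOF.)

In H' ::= C' e C: C is at the end, add FOLLOW(H') = { e, f, t }.
In H' ::= C Q: add FIRST(Q) = { e, t }.
In R ::= C C' H: add FIRST(C' H) = { e, f, t }.
In R ::= C: C is at the end, add FOLLOW(R) = { e, f, t }.
Union: FOLLOW(C) = { e, f, t }.

{ e, f, t }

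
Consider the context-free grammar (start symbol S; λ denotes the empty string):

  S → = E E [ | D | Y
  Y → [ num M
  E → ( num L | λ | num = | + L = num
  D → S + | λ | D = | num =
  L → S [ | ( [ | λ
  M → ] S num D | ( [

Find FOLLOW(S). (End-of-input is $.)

{ $, +, [, num }

S is the start symbol, so $ ∈ FOLLOW(S).
In D → S +: add FIRST(+) = { + }.
In L → S [: add FIRST([) = { [ }.
In M → ] S num D: add FIRST(num D) = { num }.
Union: FOLLOW(S) = { $, +, [, num }.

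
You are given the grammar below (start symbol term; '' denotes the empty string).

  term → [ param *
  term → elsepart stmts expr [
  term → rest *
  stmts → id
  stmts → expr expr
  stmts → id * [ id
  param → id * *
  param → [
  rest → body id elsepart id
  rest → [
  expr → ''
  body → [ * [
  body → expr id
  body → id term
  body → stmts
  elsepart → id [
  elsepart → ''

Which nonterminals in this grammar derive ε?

{ body, elsepart, expr, stmts }

Directly nullable (have an ''-production): expr, elsepart.
body → stmts with every symbol nullable, so body is nullable.
stmts → expr expr with every symbol nullable, so stmts is nullable.
No other nonterminal has a production whose RHS symbols are all nullable.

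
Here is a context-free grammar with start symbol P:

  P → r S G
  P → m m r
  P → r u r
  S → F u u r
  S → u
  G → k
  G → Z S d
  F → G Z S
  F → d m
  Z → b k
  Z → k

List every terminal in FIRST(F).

{ b, d, k }

From F → G Z S: add FIRST(G) = { b, k }.
F → d m contributes {d}.
Union: FIRST(F) = { b, d, k }.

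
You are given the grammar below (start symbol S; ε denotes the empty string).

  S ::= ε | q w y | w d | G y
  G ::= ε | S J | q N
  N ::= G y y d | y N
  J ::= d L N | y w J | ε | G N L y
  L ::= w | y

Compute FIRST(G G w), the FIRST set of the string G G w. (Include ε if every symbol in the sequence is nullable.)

{ d, q, w, y }

Add FIRST(G)\{ε} = { d, q, w, y }; G is nullable, continue.
Add FIRST(G)\{ε} = { d, q, w, y }; G is nullable, continue.
w is a terminal; add {w} and stop.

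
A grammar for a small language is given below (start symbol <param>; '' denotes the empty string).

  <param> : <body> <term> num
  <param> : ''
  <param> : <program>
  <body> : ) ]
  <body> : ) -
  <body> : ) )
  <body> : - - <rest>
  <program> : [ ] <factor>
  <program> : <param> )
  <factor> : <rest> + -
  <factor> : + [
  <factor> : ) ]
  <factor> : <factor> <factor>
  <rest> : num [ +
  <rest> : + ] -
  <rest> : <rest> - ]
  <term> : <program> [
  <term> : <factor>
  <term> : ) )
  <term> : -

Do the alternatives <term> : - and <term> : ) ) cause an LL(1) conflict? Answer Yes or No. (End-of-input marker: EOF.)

FIRST(-) = { - } and FIRST() )) = { ) }.
The FIRST sets are disjoint and neither alternative is nullable — no conflict.

No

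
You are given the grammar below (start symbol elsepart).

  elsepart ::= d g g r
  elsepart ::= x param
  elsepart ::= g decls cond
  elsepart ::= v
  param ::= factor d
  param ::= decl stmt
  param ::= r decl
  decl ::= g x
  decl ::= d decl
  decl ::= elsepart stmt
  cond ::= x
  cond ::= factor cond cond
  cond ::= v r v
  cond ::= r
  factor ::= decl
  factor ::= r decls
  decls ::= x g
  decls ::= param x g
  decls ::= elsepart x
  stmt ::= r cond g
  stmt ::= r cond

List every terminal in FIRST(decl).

{ d, g, v, x }

decl ::= g x contributes {g}.
decl ::= d decl contributes {d}.
From decl ::= elsepart stmt: add FIRST(elsepart) = { d, g, v, x }.
Union: FIRST(decl) = { d, g, v, x }.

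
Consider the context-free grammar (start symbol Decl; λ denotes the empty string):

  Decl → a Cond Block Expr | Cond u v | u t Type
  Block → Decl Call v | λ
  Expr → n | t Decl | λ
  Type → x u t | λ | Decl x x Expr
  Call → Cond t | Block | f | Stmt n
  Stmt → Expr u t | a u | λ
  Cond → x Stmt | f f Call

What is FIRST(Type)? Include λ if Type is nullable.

{ a, f, u, x, λ }

Type → x u t contributes {x}.
Type → λ contributes λ.
From Type → Decl x x Expr: add FIRST(Decl) = { a, f, u, x }.
Union: FIRST(Type) = { a, f, u, x, λ }.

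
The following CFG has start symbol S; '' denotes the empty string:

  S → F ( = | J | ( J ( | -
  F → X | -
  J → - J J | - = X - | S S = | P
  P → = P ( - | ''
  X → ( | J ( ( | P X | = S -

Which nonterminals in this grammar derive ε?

{ J, P, S }

Directly nullable (have an ''-production): P.
J → P with every symbol nullable, so J is nullable.
S → J with every symbol nullable, so S is nullable.
No other nonterminal has a production whose RHS symbols are all nullable.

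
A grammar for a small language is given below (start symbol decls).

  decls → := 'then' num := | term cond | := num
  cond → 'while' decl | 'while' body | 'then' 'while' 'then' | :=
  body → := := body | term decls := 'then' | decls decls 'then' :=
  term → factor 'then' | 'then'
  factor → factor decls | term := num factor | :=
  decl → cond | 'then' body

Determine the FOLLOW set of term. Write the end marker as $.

In decls → term cond: add FIRST(cond) = { 'then', 'while', := }.
In body → term decls := 'then': add FIRST(decls := 'then') = { 'then', := }.
In factor → term := num factor: add FIRST(:= num factor) = { := }.
Union: FOLLOW(term) = { 'then', 'while', := }.

{ 'then', 'while', := }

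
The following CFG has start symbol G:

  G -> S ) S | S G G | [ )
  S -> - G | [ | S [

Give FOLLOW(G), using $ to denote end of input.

G is the start symbol, so $ ∈ FOLLOW(G).
In G -> S G G: add FIRST(G) = { -, [ }.
In G -> S G G: G is at the end, add FOLLOW(G) = { $, ), -, [ }.
In S -> - G: G is at the end, add FOLLOW(S) = { $, ), -, [ }.
Union: FOLLOW(G) = { $, ), -, [ }.

{ $, ), -, [ }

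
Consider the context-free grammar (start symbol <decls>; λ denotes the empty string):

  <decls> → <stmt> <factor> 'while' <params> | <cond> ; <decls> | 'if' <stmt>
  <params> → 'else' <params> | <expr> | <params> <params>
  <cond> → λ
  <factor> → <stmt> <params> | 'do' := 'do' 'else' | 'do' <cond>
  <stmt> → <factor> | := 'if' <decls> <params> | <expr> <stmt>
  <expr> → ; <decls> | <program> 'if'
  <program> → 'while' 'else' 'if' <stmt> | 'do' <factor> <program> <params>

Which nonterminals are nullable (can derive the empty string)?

{ <cond> }

Directly nullable (have an λ-production): <cond>.
No other nonterminal has a production whose RHS symbols are all nullable.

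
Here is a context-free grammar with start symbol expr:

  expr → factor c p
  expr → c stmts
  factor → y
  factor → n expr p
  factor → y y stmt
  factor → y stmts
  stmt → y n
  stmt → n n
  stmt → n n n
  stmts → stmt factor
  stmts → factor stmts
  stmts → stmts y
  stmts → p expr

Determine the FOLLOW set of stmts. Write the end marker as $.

In expr → c stmts: stmts is at the end, add FOLLOW(expr) = { $, c, n, p, y }.
In factor → y stmts: stmts is at the end, add FOLLOW(factor) = { $, c, n, p, y }.
In stmts → factor stmts: stmts is at the end, add FOLLOW(stmts) = { $, c, n, p, y }.
In stmts → stmts y: add FIRST(y) = { y }.
Union: FOLLOW(stmts) = { $, c, n, p, y }.

{ $, c, n, p, y }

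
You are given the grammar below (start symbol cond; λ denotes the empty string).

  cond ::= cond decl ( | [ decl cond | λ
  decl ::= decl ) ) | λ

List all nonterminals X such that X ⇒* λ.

Directly nullable (have an λ-production): cond, decl.

{ cond, decl }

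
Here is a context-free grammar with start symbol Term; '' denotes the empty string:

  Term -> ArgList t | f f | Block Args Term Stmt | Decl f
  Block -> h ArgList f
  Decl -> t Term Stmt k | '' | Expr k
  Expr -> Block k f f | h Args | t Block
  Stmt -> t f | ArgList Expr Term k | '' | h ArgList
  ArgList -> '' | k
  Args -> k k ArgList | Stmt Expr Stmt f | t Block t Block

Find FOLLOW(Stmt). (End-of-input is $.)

{ $, f, h, k, t }

In Term -> Block Args Term Stmt: Stmt is at the end, add FOLLOW(Term) = { $, h, k, t }.
In Decl -> t Term Stmt k: add FIRST(k) = { k }.
In Args -> Stmt Expr Stmt f: add FIRST(Expr Stmt f) = { h, t }.
In Args -> Stmt Expr Stmt f: add FIRST(f) = { f }.
Union: FOLLOW(Stmt) = { $, f, h, k, t }.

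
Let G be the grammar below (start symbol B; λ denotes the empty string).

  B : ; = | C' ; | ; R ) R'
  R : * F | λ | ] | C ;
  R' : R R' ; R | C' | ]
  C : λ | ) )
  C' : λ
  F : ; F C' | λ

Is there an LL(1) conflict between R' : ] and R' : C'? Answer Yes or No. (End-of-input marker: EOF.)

No

FIRST(]) = { ] } and FIRST(C') = { λ }.
The second is nullable but FOLLOW(R') = { EOF, ; } is disjoint from FIRST of the first.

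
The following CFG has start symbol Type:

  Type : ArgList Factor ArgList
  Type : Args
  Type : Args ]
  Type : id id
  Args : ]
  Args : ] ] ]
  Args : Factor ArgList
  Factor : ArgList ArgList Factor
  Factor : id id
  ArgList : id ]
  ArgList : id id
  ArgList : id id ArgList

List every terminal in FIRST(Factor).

{ id }

From Factor : ArgList ArgList Factor: add FIRST(ArgList) = { id }.
Factor : id id contributes {id}.
Union: FIRST(Factor) = { id }.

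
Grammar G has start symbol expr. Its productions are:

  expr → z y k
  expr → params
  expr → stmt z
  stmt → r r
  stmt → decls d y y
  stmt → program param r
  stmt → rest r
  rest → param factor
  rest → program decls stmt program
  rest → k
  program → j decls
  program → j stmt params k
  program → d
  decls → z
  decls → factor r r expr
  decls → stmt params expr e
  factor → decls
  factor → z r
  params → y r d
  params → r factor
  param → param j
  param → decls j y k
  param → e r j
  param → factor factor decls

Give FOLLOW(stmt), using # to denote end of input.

{ d, j, r, y, z }

In expr → stmt z: add FIRST(z) = { z }.
In rest → program decls stmt program: add FIRST(program) = { d, j }.
In program → j stmt params k: add FIRST(params k) = { r, y }.
In decls → stmt params expr e: add FIRST(params expr e) = { r, y }.
Union: FOLLOW(stmt) = { d, j, r, y, z }.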